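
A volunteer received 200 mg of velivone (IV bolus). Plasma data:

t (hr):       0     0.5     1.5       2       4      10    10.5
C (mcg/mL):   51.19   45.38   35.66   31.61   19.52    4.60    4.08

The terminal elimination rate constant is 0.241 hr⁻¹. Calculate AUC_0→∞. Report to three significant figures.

AUC = 224 mcg/mL·hr

Trapezoidal AUC_0→10.5:
  [0→0.5]: (51.19+45.38)/2 × 0.5 = 24.1425
  [0.5→1.5]: (45.38+35.66)/2 × 1 = 40.52
  [1.5→2]: (35.66+31.61)/2 × 0.5 = 16.8175
  [2→4]: (31.61+19.52)/2 × 2 = 51.13
  [4→10]: (19.52+4.60)/2 × 6 = 72.36
  [10→10.5]: (4.60+4.08)/2 × 0.5 = 2.17
  Sum = 207.14 mcg/mL·hr
Extrapolated tail: C_last / k_e = 4.08 / 0.241 = 16.929
AUC_0→∞ = 207.14 + 16.929 = 224.069 mcg/mL·hr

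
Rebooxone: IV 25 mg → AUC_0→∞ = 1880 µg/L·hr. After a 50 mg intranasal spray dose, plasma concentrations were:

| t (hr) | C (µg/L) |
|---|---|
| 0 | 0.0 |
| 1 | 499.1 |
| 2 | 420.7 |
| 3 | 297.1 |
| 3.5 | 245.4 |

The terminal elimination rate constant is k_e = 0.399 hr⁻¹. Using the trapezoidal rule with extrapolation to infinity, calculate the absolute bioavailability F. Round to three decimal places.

F = 0.484

Trapezoidal AUC_0→3.5 (intranasal spray):
  [0→1]: (0.0+499.1)/2 × 1 = 249.55
  [1→2]: (499.1+420.7)/2 × 1 = 459.9
  [2→3]: (420.7+297.1)/2 × 1 = 358.9
  [3→3.5]: (297.1+245.4)/2 × 0.5 = 135.625
  Sum = 1203.975 µg/L·hr
Tail: C_last/k_e = 245.4/0.399 = 615.038
AUC_0→∞ (intranasal spray) = 1203.975 + 615.038 = 1819.013 µg/L·hr
F = (AUC_ev/D_ev)/(AUC_iv/D_iv) = (1819.013/50)/(1880/25) = 36.38026/75.2 = 0.4838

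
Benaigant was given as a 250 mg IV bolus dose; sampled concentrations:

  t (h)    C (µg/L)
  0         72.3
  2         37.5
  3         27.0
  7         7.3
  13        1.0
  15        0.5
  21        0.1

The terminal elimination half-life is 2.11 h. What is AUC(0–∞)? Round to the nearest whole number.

AUC = 239 µg/L·h

Trapezoidal AUC_0→21:
  [0→2]: (72.3+37.5)/2 × 2 = 109.8
  [2→3]: (37.5+27.0)/2 × 1 = 32.25
  [3→7]: (27.0+7.3)/2 × 4 = 68.6
  [7→13]: (7.3+1.0)/2 × 6 = 24.9
  [13→15]: (1.0+0.5)/2 × 2 = 1.5
  [15→21]: (0.5+0.1)/2 × 6 = 1.8
  Sum = 238.85 µg/L·h
k_e = ln2 / t½ = 0.693147 / 2.11 = 0.3285 h^-1
Extrapolated tail: C_last / k_e = 0.1 / 0.3285 = 0.304
AUC_0→∞ = 238.85 + 0.304 = 239.154 µg/L·h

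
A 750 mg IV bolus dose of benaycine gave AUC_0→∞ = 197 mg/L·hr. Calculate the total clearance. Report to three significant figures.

CL = Dose_iv / AUC_0→∞
   = 750 / 197 = 3.80711 L/hr

CL = 3.81 L/hr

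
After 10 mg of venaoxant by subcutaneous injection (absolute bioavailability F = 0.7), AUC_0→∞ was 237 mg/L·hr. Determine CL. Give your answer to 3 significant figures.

CL = 0.0295 L/hr

CL = F × Dose / AUC_0→∞
   = 0.7 × 10 / 237 = 0.0295359 L/hr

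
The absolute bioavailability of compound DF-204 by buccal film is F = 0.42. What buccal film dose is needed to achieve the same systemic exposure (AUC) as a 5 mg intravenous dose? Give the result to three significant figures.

D_buccal = 11.9 mg

For equal systemic exposure: F × D_ev = D_iv
D_ev = D_iv / F = 5 / 0.42 = 11.9048 mg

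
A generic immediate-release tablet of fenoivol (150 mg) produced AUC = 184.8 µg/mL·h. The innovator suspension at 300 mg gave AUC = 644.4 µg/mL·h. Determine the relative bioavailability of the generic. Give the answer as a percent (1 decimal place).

F_rel = 57.4%

F_rel = (AUC_test/D_test) / (AUC_ref/D_ref)
      = (184.8/150) / (644.4/300)
      = 1.232 / 2.148 = 0.5736 = 57.36%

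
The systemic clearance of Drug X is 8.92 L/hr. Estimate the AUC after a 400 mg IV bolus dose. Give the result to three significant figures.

AUC = 44.8 mg/L·hr

AUC_0→∞ = Dose_iv / CL
        = 400 / 8.92 = 44.843 mg/L·hr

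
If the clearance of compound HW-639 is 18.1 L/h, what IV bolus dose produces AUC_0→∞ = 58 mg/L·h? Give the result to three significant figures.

Dose_iv = CL × AUC_0→∞
     = 18.1 × 58 = 1049.8 mg

Dose = 1050 mg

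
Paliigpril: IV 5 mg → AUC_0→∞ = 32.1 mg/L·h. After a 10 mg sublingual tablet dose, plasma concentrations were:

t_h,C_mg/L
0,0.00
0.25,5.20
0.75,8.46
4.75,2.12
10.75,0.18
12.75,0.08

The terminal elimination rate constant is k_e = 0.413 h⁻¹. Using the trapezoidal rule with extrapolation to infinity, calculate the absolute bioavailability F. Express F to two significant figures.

Trapezoidal AUC_0→12.75 (sublingual tablet):
  [0→0.25]: (0.00+5.20)/2 × 0.25 = 0.65
  [0.25→0.75]: (5.20+8.46)/2 × 0.5 = 3.415
  [0.75→4.75]: (8.46+2.12)/2 × 4 = 21.16
  [4.75→10.75]: (2.12+0.18)/2 × 6 = 6.9
  [10.75→12.75]: (0.18+0.08)/2 × 2 = 0.26
  Sum = 32.385 mg/L·h
Tail: C_last/k_e = 0.08/0.413 = 0.194
AUC_0→∞ (sublingual tablet) = 32.385 + 0.194 = 32.579 mg/L·h
F = (AUC_ev/D_ev)/(AUC_iv/D_iv) = (32.579/10)/(32.1/5) = 3.2579/6.42 = 0.5075

F = 0.51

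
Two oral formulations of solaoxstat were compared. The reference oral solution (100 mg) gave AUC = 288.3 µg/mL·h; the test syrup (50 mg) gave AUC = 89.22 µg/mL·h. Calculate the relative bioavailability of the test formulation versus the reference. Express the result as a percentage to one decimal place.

F_rel = 61.9%

F_rel = (AUC_test/D_test) / (AUC_ref/D_ref)
      = (89.22/50) / (288.3/100)
      = 1.7844 / 2.883 = 0.6189 = 61.89%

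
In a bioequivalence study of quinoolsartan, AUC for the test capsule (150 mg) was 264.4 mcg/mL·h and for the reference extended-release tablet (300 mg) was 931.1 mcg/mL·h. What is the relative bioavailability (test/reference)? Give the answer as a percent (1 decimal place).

F_rel = 56.8%

F_rel = (AUC_test/D_test) / (AUC_ref/D_ref)
      = (264.4/150) / (931.1/300)
      = 1.76267 / 3.10367 = 0.5679 = 56.79%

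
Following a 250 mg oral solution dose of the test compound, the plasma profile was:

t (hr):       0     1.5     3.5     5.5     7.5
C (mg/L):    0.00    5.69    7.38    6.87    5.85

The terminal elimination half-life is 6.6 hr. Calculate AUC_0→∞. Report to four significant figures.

Trapezoidal AUC_0→7.5:
  [0→1.5]: (0.00+5.69)/2 × 1.5 = 4.2675
  [1.5→3.5]: (5.69+7.38)/2 × 2 = 13.07
  [3.5→5.5]: (7.38+6.87)/2 × 2 = 14.25
  [5.5→7.5]: (6.87+5.85)/2 × 2 = 12.72
  Sum = 44.3075 mg/L·hr
k_e = ln2 / t½ = 0.693147 / 6.6 = 0.1050 hr^-1
Extrapolated tail: C_last / k_e = 5.85 / 0.105 = 55.714
AUC_0→∞ = 44.3075 + 55.714 = 100.0215 mg/L·hr

AUC = 100.0 mg/L·hr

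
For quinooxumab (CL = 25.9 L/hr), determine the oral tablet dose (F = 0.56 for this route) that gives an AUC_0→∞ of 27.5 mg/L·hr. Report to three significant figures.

Dose = 1270 mg

Dose = CL × AUC_0→∞ / F
     = 25.9 × 27.5 / 0.56 = 1271.875 mg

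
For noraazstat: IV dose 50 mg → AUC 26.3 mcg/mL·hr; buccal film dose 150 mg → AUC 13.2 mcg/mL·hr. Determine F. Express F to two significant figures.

F = 0.17

F = (AUC_ev / D_ev) / (AUC_iv / D_iv)
  = (13.2/150) / (26.3/50)
  = 0.088 / 0.526 = 0.1673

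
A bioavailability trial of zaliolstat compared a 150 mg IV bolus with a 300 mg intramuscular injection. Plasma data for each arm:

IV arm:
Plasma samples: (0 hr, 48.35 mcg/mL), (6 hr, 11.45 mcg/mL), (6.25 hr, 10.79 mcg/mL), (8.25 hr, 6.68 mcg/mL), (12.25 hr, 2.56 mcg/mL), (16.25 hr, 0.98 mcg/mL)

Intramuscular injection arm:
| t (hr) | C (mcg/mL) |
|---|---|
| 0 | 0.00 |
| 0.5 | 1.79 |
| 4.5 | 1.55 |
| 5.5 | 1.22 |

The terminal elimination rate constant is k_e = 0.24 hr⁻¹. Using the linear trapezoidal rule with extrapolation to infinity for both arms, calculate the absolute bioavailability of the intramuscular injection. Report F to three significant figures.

F = 0.0296

Trapezoidal AUC_0→16.25 (IV):
  [0→6]: (48.35+11.45)/2 × 6 = 179.4
  [6→6.25]: (11.45+10.79)/2 × 0.25 = 2.78
  [6.25→8.25]: (10.79+6.68)/2 × 2 = 17.47
  [8.25→12.25]: (6.68+2.56)/2 × 4 = 18.48
  [12.25→16.25]: (2.56+0.98)/2 × 4 = 7.08
  Sum = 225.21 mcg/mL·hr
IV tail: 0.98/0.24 = 4.083; AUC_iv,0→∞ = 225.21 + 4.083 = 229.293 mcg/mL·hr
Trapezoidal AUC_0→5.5 (intramuscular injection):
  [0→0.5]: (0.00+1.79)/2 × 0.5 = 0.4475
  [0.5→4.5]: (1.79+1.55)/2 × 4 = 6.68
  [4.5→5.5]: (1.55+1.22)/2 × 1 = 1.385
  Sum = 8.5125 mcg/mL·hr
intramuscular injection tail: 1.22/0.24 = 5.083; AUC_ev,0→∞ = 8.5125 + 5.083 = 13.5955 mcg/mL·hr
F = (AUC_ev/D_ev)/(AUC_iv/D_iv) = (13.5955/300)/(229.293/150) = 0.0453183/1.52862 = 0.0296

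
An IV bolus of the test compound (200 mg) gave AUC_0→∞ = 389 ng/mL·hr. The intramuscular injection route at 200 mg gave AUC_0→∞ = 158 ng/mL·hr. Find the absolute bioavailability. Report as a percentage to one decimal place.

F = (AUC_ev / D_ev) / (AUC_iv / D_iv)
  = (158/200) / (389/200)
  = 0.79 / 1.945 = 0.4062
  = 40.62%

F = 40.6%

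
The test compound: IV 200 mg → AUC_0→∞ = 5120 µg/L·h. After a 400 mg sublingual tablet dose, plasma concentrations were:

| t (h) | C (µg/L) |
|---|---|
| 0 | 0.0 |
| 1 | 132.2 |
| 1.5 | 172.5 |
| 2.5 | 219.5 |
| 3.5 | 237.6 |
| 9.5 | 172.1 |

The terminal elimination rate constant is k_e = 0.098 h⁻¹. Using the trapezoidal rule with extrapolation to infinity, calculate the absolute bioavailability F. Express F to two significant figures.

Trapezoidal AUC_0→9.5 (sublingual tablet):
  [0→1]: (0.0+132.2)/2 × 1 = 66.1
  [1→1.5]: (132.2+172.5)/2 × 0.5 = 76.175
  [1.5→2.5]: (172.5+219.5)/2 × 1 = 196.0
  [2.5→3.5]: (219.5+237.6)/2 × 1 = 228.55
  [3.5→9.5]: (237.6+172.1)/2 × 6 = 1229.1
  Sum = 1795.925 µg/L·h
Tail: C_last/k_e = 172.1/0.098 = 1756.122
AUC_0→∞ (sublingual tablet) = 1795.925 + 1756.122 = 3552.047 µg/L·h
F = (AUC_ev/D_ev)/(AUC_iv/D_iv) = (3552.047/400)/(5120/200) = 8.8801175/25.6 = 0.3469

F = 0.35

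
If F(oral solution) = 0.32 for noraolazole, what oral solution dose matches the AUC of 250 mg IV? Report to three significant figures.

D_oral = 781 mg

For equal systemic exposure: F × D_ev = D_iv
D_ev = D_iv / F = 250 / 0.32 = 781.25 mg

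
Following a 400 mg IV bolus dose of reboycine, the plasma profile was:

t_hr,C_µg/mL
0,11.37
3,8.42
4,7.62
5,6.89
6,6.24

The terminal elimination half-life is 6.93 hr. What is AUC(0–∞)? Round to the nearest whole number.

AUC = 114 µg/mL·hr

Trapezoidal AUC_0→6:
  [0→3]: (11.37+8.42)/2 × 3 = 29.685
  [3→4]: (8.42+7.62)/2 × 1 = 8.02
  [4→5]: (7.62+6.89)/2 × 1 = 7.255
  [5→6]: (6.89+6.24)/2 × 1 = 6.565
  Sum = 51.525 µg/mL·hr
k_e = ln2 / t½ = 0.693147 / 6.93 = 0.1000 hr^-1
Extrapolated tail: C_last / k_e = 6.24 / 0.1 = 62.400
AUC_0→∞ = 51.525 + 62.400 = 113.925 µg/mL·hr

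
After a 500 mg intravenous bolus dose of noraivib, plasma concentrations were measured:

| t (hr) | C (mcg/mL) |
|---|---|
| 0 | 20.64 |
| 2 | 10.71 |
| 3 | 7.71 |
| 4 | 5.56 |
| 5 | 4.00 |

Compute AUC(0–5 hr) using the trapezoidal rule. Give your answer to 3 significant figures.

Trapezoidal AUC_0→5:
  [0→2]: (20.64+10.71)/2 × 2 = 31.35
  [2→3]: (10.71+7.71)/2 × 1 = 9.21
  [3→4]: (7.71+5.56)/2 × 1 = 6.635
  [4→5]: (5.56+4.00)/2 × 1 = 4.78
  Sum = 51.975 mcg/mL·hr

AUC = 52.0 mcg/mL·hr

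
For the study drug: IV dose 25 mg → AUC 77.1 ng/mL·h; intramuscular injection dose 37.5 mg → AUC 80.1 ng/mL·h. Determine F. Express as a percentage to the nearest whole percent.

F = 69%

F = (AUC_ev / D_ev) / (AUC_iv / D_iv)
  = (80.1/37.5) / (77.1/25)
  = 2.136 / 3.084 = 0.6926
  = 69.26%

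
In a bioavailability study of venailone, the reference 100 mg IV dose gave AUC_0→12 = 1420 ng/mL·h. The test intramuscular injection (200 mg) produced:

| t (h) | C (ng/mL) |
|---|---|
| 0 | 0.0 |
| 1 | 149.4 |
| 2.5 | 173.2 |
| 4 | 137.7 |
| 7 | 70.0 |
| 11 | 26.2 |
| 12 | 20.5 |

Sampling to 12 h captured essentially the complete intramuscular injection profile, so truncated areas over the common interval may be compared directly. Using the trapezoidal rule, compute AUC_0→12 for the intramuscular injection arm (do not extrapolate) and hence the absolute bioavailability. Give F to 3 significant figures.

F = 0.379

Trapezoidal AUC_0→12 (intramuscular injection):
  [0→1]: (0.0+149.4)/2 × 1 = 74.7
  [1→2.5]: (149.4+173.2)/2 × 1.5 = 241.95
  [2.5→4]: (173.2+137.7)/2 × 1.5 = 233.175
  [4→7]: (137.7+70.0)/2 × 3 = 311.55
  [7→11]: (70.0+26.2)/2 × 4 = 192.4
  [11→12]: (26.2+20.5)/2 × 1 = 23.35
  Sum = 1077.125 ng/mL·h
F = (AUC_ev/D_ev)/(AUC_iv/D_iv) = (1077.125/200)/(1420/100) = 5.385625/14.2 = 0.3793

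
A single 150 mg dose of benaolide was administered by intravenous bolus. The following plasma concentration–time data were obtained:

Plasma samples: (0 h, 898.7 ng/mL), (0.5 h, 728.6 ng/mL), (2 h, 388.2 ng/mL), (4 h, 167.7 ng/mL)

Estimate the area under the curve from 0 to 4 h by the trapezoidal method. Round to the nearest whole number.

Trapezoidal AUC_0→4:
  [0→0.5]: (898.7+728.6)/2 × 0.5 = 406.825
  [0.5→2]: (728.6+388.2)/2 × 1.5 = 837.6
  [2→4]: (388.2+167.7)/2 × 2 = 555.9
  Sum = 1800.325 ng/mL·h

AUC = 1800 ng/mL·h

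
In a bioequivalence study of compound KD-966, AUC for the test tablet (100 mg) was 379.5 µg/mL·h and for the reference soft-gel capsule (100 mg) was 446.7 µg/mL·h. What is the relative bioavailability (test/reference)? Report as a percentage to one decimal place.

F_rel = 85.0%

F_rel = (AUC_test/D_test) / (AUC_ref/D_ref)
      = (379.5/100) / (446.7/100)
      = 3.795 / 4.467 = 0.8496 = 84.96%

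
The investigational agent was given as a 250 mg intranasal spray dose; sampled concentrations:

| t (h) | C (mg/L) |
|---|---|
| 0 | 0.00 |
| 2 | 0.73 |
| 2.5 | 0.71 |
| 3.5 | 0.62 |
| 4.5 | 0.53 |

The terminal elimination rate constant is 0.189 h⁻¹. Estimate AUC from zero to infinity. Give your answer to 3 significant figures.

Trapezoidal AUC_0→4.5:
  [0→2]: (0.00+0.73)/2 × 2 = 0.73
  [2→2.5]: (0.73+0.71)/2 × 0.5 = 0.36
  [2.5→3.5]: (0.71+0.62)/2 × 1 = 0.665
  [3.5→4.5]: (0.62+0.53)/2 × 1 = 0.575
  Sum = 2.33 mg/L·h
Extrapolated tail: C_last / k_e = 0.53 / 0.189 = 2.804
AUC_0→∞ = 2.33 + 2.804 = 5.134 mg/L·h

AUC = 5.13 mg/L·h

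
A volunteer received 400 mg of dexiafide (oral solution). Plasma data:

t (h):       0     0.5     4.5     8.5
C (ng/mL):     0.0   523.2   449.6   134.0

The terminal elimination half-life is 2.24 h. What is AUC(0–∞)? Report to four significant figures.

AUC = 3677 ng/mL·h

Trapezoidal AUC_0→8.5:
  [0→0.5]: (0.0+523.2)/2 × 0.5 = 130.8
  [0.5→4.5]: (523.2+449.6)/2 × 4 = 1945.6
  [4.5→8.5]: (449.6+134.0)/2 × 4 = 1167.2
  Sum = 3243.6 ng/mL·h
k_e = ln2 / t½ = 0.693147 / 2.24 = 0.3094 h^-1
Extrapolated tail: C_last / k_e = 134.0 / 0.3094 = 433.096
AUC_0→∞ = 3243.6 + 433.096 = 3676.696 ng/mL·h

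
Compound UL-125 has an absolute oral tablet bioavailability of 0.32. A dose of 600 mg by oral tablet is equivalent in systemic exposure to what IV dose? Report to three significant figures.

D_iv = 192 mg

Systemic exposure from an extravascular dose = F × D_ev, so the equivalent IV dose is F × D_ev.
D_iv = F × D_ev = 0.32 × 600 = 192 mg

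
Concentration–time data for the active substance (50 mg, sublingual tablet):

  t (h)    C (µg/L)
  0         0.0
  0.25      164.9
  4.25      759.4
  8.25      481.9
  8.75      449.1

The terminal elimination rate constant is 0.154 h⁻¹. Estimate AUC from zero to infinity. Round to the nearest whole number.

Trapezoidal AUC_0→8.75:
  [0→0.25]: (0.0+164.9)/2 × 0.25 = 20.6125
  [0.25→4.25]: (164.9+759.4)/2 × 4 = 1848.6
  [4.25→8.25]: (759.4+481.9)/2 × 4 = 2482.6
  [8.25→8.75]: (481.9+449.1)/2 × 0.5 = 232.75
  Sum = 4584.5625 µg/L·h
Extrapolated tail: C_last / k_e = 449.1 / 0.154 = 2916.234
AUC_0→∞ = 4584.5625 + 2916.234 = 7500.7965 µg/L·h

AUC = 7501 µg/L·h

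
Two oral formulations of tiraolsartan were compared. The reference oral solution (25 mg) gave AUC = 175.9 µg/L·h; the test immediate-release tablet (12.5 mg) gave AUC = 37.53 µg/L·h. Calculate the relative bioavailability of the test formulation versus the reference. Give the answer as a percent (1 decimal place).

F_rel = (AUC_test/D_test) / (AUC_ref/D_ref)
      = (37.53/12.5) / (175.9/25)
      = 3.0024 / 7.036 = 0.4267 = 42.67%

F_rel = 42.7%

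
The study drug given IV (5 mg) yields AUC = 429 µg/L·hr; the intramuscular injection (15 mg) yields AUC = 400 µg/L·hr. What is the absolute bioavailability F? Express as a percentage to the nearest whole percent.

F = (AUC_ev / D_ev) / (AUC_iv / D_iv)
  = (400/15) / (429/5)
  = 26.6667 / 85.8 = 0.3108
  = 31.08%

F = 31%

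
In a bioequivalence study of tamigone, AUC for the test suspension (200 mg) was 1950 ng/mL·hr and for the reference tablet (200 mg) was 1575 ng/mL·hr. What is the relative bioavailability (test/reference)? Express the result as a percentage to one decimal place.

F_rel = (AUC_test/D_test) / (AUC_ref/D_ref)
      = (1950/200) / (1575/200)
      = 9.75 / 7.875 = 1.2381 = 123.81%

F_rel = 123.8%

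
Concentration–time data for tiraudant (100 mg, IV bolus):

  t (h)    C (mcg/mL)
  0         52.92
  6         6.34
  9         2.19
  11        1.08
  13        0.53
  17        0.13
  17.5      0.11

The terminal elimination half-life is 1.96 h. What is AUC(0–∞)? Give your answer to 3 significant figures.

Trapezoidal AUC_0→17.5:
  [0→6]: (52.92+6.34)/2 × 6 = 177.78
  [6→9]: (6.34+2.19)/2 × 3 = 12.795
  [9→11]: (2.19+1.08)/2 × 2 = 3.27
  [11→13]: (1.08+0.53)/2 × 2 = 1.61
  [13→17]: (0.53+0.13)/2 × 4 = 1.32
  [17→17.5]: (0.13+0.11)/2 × 0.5 = 0.06
  Sum = 196.835 mcg/mL·h
k_e = ln2 / t½ = 0.693147 / 1.96 = 0.3536 h^-1
Extrapolated tail: C_last / k_e = 0.11 / 0.3536 = 0.311
AUC_0→∞ = 196.835 + 0.311 = 197.146 mcg/mL·h

AUC = 197 mcg/mL·h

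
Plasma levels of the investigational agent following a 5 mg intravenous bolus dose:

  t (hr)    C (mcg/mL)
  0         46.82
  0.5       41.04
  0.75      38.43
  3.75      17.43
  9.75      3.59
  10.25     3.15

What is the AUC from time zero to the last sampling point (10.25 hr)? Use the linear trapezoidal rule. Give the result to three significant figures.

Trapezoidal AUC_0→10.25:
  [0→0.5]: (46.82+41.04)/2 × 0.5 = 21.965
  [0.5→0.75]: (41.04+38.43)/2 × 0.25 = 9.93375
  [0.75→3.75]: (38.43+17.43)/2 × 3 = 83.79
  [3.75→9.75]: (17.43+3.59)/2 × 6 = 63.06
  [9.75→10.25]: (3.59+3.15)/2 × 0.5 = 1.685
  Sum = 180.43375 mcg/mL·hr

AUC = 180 mcg/mL·hr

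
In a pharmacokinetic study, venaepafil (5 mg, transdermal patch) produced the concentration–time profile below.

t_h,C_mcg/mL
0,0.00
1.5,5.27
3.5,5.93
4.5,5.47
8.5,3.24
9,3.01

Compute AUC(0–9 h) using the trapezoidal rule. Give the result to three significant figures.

AUC = 39.8 mcg/mL·h

Trapezoidal AUC_0→9:
  [0→1.5]: (0.00+5.27)/2 × 1.5 = 3.9525
  [1.5→3.5]: (5.27+5.93)/2 × 2 = 11.2
  [3.5→4.5]: (5.93+5.47)/2 × 1 = 5.7
  [4.5→8.5]: (5.47+3.24)/2 × 4 = 17.42
  [8.5→9]: (3.24+3.01)/2 × 0.5 = 1.5625
  Sum = 39.835 mcg/mL·h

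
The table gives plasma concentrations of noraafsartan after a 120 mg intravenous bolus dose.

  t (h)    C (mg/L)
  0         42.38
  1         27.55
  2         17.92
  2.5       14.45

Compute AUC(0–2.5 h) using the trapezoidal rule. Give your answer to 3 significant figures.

AUC = 65.8 mg/L·h

Trapezoidal AUC_0→2.5:
  [0→1]: (42.38+27.55)/2 × 1 = 34.965
  [1→2]: (27.55+17.92)/2 × 1 = 22.735
  [2→2.5]: (17.92+14.45)/2 × 0.5 = 8.0925
  Sum = 65.7925 mg/L·h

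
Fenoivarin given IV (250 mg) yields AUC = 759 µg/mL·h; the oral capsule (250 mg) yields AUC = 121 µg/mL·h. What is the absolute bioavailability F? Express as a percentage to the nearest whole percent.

F = 16%

F = (AUC_ev / D_ev) / (AUC_iv / D_iv)
  = (121/250) / (759/250)
  = 0.484 / 3.036 = 0.1594
  = 15.94%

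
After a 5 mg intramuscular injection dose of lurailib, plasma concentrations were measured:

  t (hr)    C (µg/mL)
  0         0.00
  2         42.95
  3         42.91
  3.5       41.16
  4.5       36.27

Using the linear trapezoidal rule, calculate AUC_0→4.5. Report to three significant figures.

AUC = 146 µg/mL·hr

Trapezoidal AUC_0→4.5:
  [0→2]: (0.00+42.95)/2 × 2 = 42.95
  [2→3]: (42.95+42.91)/2 × 1 = 42.93
  [3→3.5]: (42.91+41.16)/2 × 0.5 = 21.0175
  [3.5→4.5]: (41.16+36.27)/2 × 1 = 38.715
  Sum = 145.6125 µg/mL·hr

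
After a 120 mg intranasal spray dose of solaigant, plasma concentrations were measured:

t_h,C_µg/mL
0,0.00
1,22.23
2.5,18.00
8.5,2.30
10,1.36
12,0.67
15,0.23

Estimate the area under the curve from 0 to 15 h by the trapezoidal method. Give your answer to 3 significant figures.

Trapezoidal AUC_0→15:
  [0→1]: (0.00+22.23)/2 × 1 = 11.115
  [1→2.5]: (22.23+18.00)/2 × 1.5 = 30.1725
  [2.5→8.5]: (18.00+2.30)/2 × 6 = 60.9
  [8.5→10]: (2.30+1.36)/2 × 1.5 = 2.745
  [10→12]: (1.36+0.67)/2 × 2 = 2.03
  [12→15]: (0.67+0.23)/2 × 3 = 1.35
  Sum = 108.3125 µg/mL·h

AUC = 108 µg/mL·h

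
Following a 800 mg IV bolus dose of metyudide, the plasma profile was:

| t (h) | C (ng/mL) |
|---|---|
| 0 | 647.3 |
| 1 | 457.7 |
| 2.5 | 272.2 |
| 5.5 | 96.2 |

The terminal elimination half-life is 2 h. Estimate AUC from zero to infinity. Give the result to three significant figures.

Trapezoidal AUC_0→5.5:
  [0→1]: (647.3+457.7)/2 × 1 = 552.5
  [1→2.5]: (457.7+272.2)/2 × 1.5 = 547.425
  [2.5→5.5]: (272.2+96.2)/2 × 3 = 552.6
  Sum = 1652.525 ng/mL·h
k_e = ln2 / t½ = 0.693147 / 2 = 0.3466 h^-1
Extrapolated tail: C_last / k_e = 96.2 / 0.3466 = 277.553
AUC_0→∞ = 1652.525 + 277.553 = 1930.078 ng/mL·h

AUC = 1930 ng/mL·h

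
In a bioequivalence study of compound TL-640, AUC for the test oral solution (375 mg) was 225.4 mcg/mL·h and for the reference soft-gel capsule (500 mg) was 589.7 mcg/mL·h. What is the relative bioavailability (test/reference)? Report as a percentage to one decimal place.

F_rel = 51.0%

F_rel = (AUC_test/D_test) / (AUC_ref/D_ref)
      = (225.4/375) / (589.7/500)
      = 0.601067 / 1.1794 = 0.5096 = 50.96%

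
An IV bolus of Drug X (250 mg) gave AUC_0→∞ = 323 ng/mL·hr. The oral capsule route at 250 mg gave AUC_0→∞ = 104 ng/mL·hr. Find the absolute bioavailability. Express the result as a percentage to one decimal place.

F = 32.2%

F = (AUC_ev / D_ev) / (AUC_iv / D_iv)
  = (104/250) / (323/250)
  = 0.416 / 1.292 = 0.3220
  = 32.20%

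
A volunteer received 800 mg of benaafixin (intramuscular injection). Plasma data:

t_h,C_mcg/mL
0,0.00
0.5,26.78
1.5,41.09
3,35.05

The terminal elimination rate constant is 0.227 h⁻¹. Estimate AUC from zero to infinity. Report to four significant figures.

Trapezoidal AUC_0→3:
  [0→0.5]: (0.00+26.78)/2 × 0.5 = 6.695
  [0.5→1.5]: (26.78+41.09)/2 × 1 = 33.935
  [1.5→3]: (41.09+35.05)/2 × 1.5 = 57.105
  Sum = 97.735 mcg/mL·h
Extrapolated tail: C_last / k_e = 35.05 / 0.227 = 154.405
AUC_0→∞ = 97.735 + 154.405 = 252.14 mcg/mL·h

AUC = 252.1 mcg/mL·h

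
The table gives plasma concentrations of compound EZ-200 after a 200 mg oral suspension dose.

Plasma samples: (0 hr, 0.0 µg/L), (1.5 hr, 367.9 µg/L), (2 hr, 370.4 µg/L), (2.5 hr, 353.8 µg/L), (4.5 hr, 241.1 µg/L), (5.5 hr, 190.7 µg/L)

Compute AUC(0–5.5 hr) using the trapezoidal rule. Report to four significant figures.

AUC = 1452 µg/L·hr

Trapezoidal AUC_0→5.5:
  [0→1.5]: (0.0+367.9)/2 × 1.5 = 275.925
  [1.5→2]: (367.9+370.4)/2 × 0.5 = 184.575
  [2→2.5]: (370.4+353.8)/2 × 0.5 = 181.05
  [2.5→4.5]: (353.8+241.1)/2 × 2 = 594.9
  [4.5→5.5]: (241.1+190.7)/2 × 1 = 215.9
  Sum = 1452.35 µg/L·hr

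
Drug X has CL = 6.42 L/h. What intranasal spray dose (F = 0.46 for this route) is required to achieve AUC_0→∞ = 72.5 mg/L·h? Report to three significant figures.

Dose = CL × AUC_0→∞ / F
     = 6.42 × 72.5 / 0.46 = 1011.85 mg

Dose = 1010 mg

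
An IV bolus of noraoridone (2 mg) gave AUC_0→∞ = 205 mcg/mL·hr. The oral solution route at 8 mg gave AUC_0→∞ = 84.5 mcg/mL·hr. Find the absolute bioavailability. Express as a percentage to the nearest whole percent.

F = 10%

F = (AUC_ev / D_ev) / (AUC_iv / D_iv)
  = (84.5/8) / (205/2)
  = 10.5625 / 102.5 = 0.1030
  = 10.30%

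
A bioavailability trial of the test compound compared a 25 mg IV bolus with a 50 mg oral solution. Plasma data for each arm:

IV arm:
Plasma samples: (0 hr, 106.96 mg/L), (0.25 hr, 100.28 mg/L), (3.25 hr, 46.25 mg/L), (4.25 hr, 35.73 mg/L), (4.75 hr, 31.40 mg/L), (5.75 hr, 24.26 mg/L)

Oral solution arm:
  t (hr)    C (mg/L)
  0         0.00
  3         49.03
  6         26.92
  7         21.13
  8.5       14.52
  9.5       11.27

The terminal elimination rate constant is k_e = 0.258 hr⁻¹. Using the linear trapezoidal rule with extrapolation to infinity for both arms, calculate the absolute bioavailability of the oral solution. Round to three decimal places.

Trapezoidal AUC_0→5.75 (IV):
  [0→0.25]: (106.96+100.28)/2 × 0.25 = 25.905
  [0.25→3.25]: (100.28+46.25)/2 × 3 = 219.795
  [3.25→4.25]: (46.25+35.73)/2 × 1 = 40.99
  [4.25→4.75]: (35.73+31.40)/2 × 0.5 = 16.7825
  [4.75→5.75]: (31.40+24.26)/2 × 1 = 27.83
  Sum = 331.3025 mg/L·hr
IV tail: 24.26/0.258 = 94.031; AUC_iv,0→∞ = 331.3025 + 94.031 = 425.3335 mg/L·hr
Trapezoidal AUC_0→9.5 (oral solution):
  [0→3]: (0.00+49.03)/2 × 3 = 73.545
  [3→6]: (49.03+26.92)/2 × 3 = 113.925
  [6→7]: (26.92+21.13)/2 × 1 = 24.025
  [7→8.5]: (21.13+14.52)/2 × 1.5 = 26.7375
  [8.5→9.5]: (14.52+11.27)/2 × 1 = 12.895
  Sum = 251.1275 mg/L·hr
oral solution tail: 11.27/0.258 = 43.682; AUC_ev,0→∞ = 251.1275 + 43.682 = 294.8095 mg/L·hr
F = (AUC_ev/D_ev)/(AUC_iv/D_iv) = (294.8095/50)/(425.3335/25) = 5.89619/17.01334 = 0.3466

F = 0.347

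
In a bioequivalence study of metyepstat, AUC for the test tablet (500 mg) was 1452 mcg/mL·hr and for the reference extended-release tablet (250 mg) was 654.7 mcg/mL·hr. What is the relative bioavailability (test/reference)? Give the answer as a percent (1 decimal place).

F_rel = (AUC_test/D_test) / (AUC_ref/D_ref)
      = (1452/500) / (654.7/250)
      = 2.904 / 2.6188 = 1.1089 = 110.89%

F_rel = 110.9%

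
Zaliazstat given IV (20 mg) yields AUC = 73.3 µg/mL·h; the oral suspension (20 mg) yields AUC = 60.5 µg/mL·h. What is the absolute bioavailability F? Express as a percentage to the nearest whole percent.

F = (AUC_ev / D_ev) / (AUC_iv / D_iv)
  = (60.5/20) / (73.3/20)
  = 3.025 / 3.665 = 0.8254
  = 82.54%

F = 83%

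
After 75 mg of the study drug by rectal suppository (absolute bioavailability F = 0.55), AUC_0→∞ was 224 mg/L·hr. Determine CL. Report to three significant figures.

CL = F × Dose / AUC_0→∞
   = 0.55 × 75 / 224 = 0.184152 L/hr

CL = 0.184 L/hr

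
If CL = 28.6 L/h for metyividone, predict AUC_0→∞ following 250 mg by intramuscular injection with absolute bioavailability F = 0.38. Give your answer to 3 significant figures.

AUC_0→∞ = F × Dose / CL
        = 0.38 × 250 / 28.6 = 3.32168 mg/L·h

AUC = 3.32 mg/L·h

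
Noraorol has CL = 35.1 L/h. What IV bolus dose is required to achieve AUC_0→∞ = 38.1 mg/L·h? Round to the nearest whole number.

Dose = 1337 mg

Dose_iv = CL × AUC_0→∞
     = 35.1 × 38.1 = 1337.31 mg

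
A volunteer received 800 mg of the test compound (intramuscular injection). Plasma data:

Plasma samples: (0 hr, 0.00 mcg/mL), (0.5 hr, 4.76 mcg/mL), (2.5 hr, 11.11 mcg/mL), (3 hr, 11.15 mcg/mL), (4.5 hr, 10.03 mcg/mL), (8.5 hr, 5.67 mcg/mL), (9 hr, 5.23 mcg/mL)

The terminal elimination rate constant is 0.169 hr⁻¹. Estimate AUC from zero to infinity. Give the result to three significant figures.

Trapezoidal AUC_0→9:
  [0→0.5]: (0.00+4.76)/2 × 0.5 = 1.19
  [0.5→2.5]: (4.76+11.11)/2 × 2 = 15.87
  [2.5→3]: (11.11+11.15)/2 × 0.5 = 5.565
  [3→4.5]: (11.15+10.03)/2 × 1.5 = 15.885
  [4.5→8.5]: (10.03+5.67)/2 × 4 = 31.4
  [8.5→9]: (5.67+5.23)/2 × 0.5 = 2.725
  Sum = 72.635 mcg/mL·hr
Extrapolated tail: C_last / k_e = 5.23 / 0.169 = 30.947
AUC_0→∞ = 72.635 + 30.947 = 103.582 mcg/mL·hr

AUC = 104 mcg/mL·hr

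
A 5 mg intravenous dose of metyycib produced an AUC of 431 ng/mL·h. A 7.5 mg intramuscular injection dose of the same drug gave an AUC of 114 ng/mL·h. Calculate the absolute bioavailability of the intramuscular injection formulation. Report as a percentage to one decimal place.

F = (AUC_ev / D_ev) / (AUC_iv / D_iv)
  = (114/7.5) / (431/5)
  = 15.2 / 86.2 = 0.1763
  = 17.63%

F = 17.6%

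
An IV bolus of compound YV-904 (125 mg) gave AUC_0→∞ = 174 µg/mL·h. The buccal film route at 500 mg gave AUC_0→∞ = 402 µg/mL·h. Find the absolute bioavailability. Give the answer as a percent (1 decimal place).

F = (AUC_ev / D_ev) / (AUC_iv / D_iv)
  = (402/500) / (174/125)
  = 0.804 / 1.392 = 0.5776
  = 57.76%

F = 57.8%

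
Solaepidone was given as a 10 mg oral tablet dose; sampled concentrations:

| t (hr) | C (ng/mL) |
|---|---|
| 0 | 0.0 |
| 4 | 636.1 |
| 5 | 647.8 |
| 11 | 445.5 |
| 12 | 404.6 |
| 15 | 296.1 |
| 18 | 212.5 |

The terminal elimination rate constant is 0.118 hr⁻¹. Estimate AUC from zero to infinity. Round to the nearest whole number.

AUC = 9234 ng/mL·hr

Trapezoidal AUC_0→18:
  [0→4]: (0.0+636.1)/2 × 4 = 1272.2
  [4→5]: (636.1+647.8)/2 × 1 = 641.95
  [5→11]: (647.8+445.5)/2 × 6 = 3279.9
  [11→12]: (445.5+404.6)/2 × 1 = 425.05
  [12→15]: (404.6+296.1)/2 × 3 = 1051.05
  [15→18]: (296.1+212.5)/2 × 3 = 762.9
  Sum = 7433.05 ng/mL·hr
Extrapolated tail: C_last / k_e = 212.5 / 0.118 = 1800.847
AUC_0→∞ = 7433.05 + 1800.847 = 9233.897 ng/mL·hr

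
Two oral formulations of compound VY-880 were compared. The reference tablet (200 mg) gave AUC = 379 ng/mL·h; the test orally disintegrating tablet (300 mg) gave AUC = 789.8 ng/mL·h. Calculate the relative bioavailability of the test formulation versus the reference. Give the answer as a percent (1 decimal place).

F_rel = (AUC_test/D_test) / (AUC_ref/D_ref)
      = (789.8/300) / (379/200)
      = 2.63267 / 1.895 = 1.3893 = 138.93%

F_rel = 138.9%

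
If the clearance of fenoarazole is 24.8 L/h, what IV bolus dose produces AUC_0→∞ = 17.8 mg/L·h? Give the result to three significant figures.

Dose_iv = CL × AUC_0→∞
     = 24.8 × 17.8 = 441.44 mg

Dose = 441 mg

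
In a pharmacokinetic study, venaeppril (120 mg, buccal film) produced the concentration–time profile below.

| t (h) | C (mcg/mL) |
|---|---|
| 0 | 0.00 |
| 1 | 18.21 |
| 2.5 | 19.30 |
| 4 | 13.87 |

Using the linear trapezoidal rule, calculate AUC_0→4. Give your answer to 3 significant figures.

Trapezoidal AUC_0→4:
  [0→1]: (0.00+18.21)/2 × 1 = 9.105
  [1→2.5]: (18.21+19.30)/2 × 1.5 = 28.1325
  [2.5→4]: (19.30+13.87)/2 × 1.5 = 24.8775
  Sum = 62.115 mcg/mL·h

AUC = 62.1 mcg/mL·h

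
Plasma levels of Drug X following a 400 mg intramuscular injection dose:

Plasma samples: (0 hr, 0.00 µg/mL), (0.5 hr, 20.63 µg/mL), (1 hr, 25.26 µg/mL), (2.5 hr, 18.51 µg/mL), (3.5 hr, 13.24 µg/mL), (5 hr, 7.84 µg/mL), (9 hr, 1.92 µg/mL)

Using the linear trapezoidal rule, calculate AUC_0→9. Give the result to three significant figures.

AUC = 101 µg/mL·hr

Trapezoidal AUC_0→9:
  [0→0.5]: (0.00+20.63)/2 × 0.5 = 5.1575
  [0.5→1]: (20.63+25.26)/2 × 0.5 = 11.4725
  [1→2.5]: (25.26+18.51)/2 × 1.5 = 32.8275
  [2.5→3.5]: (18.51+13.24)/2 × 1 = 15.875
  [3.5→5]: (13.24+7.84)/2 × 1.5 = 15.81
  [5→9]: (7.84+1.92)/2 × 4 = 19.52
  Sum = 100.6625 µg/mL·hr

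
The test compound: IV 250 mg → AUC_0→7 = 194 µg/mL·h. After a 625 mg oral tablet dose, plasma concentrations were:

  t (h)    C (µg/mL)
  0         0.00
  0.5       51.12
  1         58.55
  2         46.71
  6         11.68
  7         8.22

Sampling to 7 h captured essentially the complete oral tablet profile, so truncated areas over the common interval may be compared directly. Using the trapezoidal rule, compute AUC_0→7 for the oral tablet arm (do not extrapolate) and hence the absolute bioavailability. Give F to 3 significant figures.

F = 0.453

Trapezoidal AUC_0→7 (oral tablet):
  [0→0.5]: (0.00+51.12)/2 × 0.5 = 12.78
  [0.5→1]: (51.12+58.55)/2 × 0.5 = 27.4175
  [1→2]: (58.55+46.71)/2 × 1 = 52.63
  [2→6]: (46.71+11.68)/2 × 4 = 116.78
  [6→7]: (11.68+8.22)/2 × 1 = 9.95
  Sum = 219.5575 µg/mL·h
F = (AUC_ev/D_ev)/(AUC_iv/D_iv) = (219.5575/625)/(194/250) = 0.351292/0.776 = 0.4527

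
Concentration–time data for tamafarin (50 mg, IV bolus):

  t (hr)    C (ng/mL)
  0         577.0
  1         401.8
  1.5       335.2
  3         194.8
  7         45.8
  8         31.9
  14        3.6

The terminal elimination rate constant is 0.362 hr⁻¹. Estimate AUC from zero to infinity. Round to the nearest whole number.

Trapezoidal AUC_0→14:
  [0→1]: (577.0+401.8)/2 × 1 = 489.4
  [1→1.5]: (401.8+335.2)/2 × 0.5 = 184.25
  [1.5→3]: (335.2+194.8)/2 × 1.5 = 397.5
  [3→7]: (194.8+45.8)/2 × 4 = 481.2
  [7→8]: (45.8+31.9)/2 × 1 = 38.85
  [8→14]: (31.9+3.6)/2 × 6 = 106.5
  Sum = 1697.7 ng/mL·hr
Extrapolated tail: C_last / k_e = 3.6 / 0.362 = 9.945
AUC_0→∞ = 1697.7 + 9.945 = 1707.645 ng/mL·hr

AUC = 1708 ng/mL·hr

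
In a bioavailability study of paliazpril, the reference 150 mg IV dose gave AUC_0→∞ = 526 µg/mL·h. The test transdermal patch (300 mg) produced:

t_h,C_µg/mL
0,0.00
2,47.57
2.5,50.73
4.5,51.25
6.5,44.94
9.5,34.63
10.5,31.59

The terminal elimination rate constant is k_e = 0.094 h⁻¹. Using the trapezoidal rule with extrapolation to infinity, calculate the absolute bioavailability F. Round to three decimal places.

Trapezoidal AUC_0→10.5 (transdermal patch):
  [0→2]: (0.00+47.57)/2 × 2 = 47.57
  [2→2.5]: (47.57+50.73)/2 × 0.5 = 24.575
  [2.5→4.5]: (50.73+51.25)/2 × 2 = 101.98
  [4.5→6.5]: (51.25+44.94)/2 × 2 = 96.19
  [6.5→9.5]: (44.94+34.63)/2 × 3 = 119.355
  [9.5→10.5]: (34.63+31.59)/2 × 1 = 33.11
  Sum = 422.78 µg/mL·h
Tail: C_last/k_e = 31.59/0.094 = 336.064
AUC_0→∞ (transdermal patch) = 422.78 + 336.064 = 758.844 µg/mL·h
F = (AUC_ev/D_ev)/(AUC_iv/D_iv) = (758.844/300)/(526/150) = 2.52948/3.50667 = 0.7213

F = 0.721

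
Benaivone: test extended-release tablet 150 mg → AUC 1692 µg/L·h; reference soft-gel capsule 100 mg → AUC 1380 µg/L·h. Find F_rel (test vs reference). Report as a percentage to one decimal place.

F_rel = 81.7%

F_rel = (AUC_test/D_test) / (AUC_ref/D_ref)
      = (1692/150) / (1380/100)
      = 11.28 / 13.8 = 0.8174 = 81.74%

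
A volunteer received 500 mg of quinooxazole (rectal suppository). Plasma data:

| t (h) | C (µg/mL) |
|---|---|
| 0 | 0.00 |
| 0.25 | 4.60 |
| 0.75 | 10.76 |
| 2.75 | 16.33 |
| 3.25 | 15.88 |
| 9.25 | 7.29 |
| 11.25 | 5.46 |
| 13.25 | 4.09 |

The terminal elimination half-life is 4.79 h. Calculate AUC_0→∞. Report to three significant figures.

Trapezoidal AUC_0→13.25:
  [0→0.25]: (0.00+4.60)/2 × 0.25 = 0.575
  [0.25→0.75]: (4.60+10.76)/2 × 0.5 = 3.84
  [0.75→2.75]: (10.76+16.33)/2 × 2 = 27.09
  [2.75→3.25]: (16.33+15.88)/2 × 0.5 = 8.0525
  [3.25→9.25]: (15.88+7.29)/2 × 6 = 69.51
  [9.25→11.25]: (7.29+5.46)/2 × 2 = 12.75
  [11.25→13.25]: (5.46+4.09)/2 × 2 = 9.55
  Sum = 131.3675 µg/mL·h
k_e = ln2 / t½ = 0.693147 / 4.79 = 0.1447 h^-1
Extrapolated tail: C_last / k_e = 4.09 / 0.1447 = 28.265
AUC_0→∞ = 131.3675 + 28.265 = 159.6325 µg/mL·h

AUC = 160 µg/mL·h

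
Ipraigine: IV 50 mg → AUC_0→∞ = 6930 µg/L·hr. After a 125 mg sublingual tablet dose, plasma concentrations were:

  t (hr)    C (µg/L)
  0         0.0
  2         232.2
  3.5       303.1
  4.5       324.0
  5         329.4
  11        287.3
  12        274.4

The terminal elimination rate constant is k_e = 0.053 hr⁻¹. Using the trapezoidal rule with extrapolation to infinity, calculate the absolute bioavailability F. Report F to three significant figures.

F = 0.486

Trapezoidal AUC_0→12 (sublingual tablet):
  [0→2]: (0.0+232.2)/2 × 2 = 232.2
  [2→3.5]: (232.2+303.1)/2 × 1.5 = 401.475
  [3.5→4.5]: (303.1+324.0)/2 × 1 = 313.55
  [4.5→5]: (324.0+329.4)/2 × 0.5 = 163.35
  [5→11]: (329.4+287.3)/2 × 6 = 1850.1
  [11→12]: (287.3+274.4)/2 × 1 = 280.85
  Sum = 3241.525 µg/L·hr
Tail: C_last/k_e = 274.4/0.053 = 5177.358
AUC_0→∞ (sublingual tablet) = 3241.525 + 5177.358 = 8418.883 µg/L·hr
F = (AUC_ev/D_ev)/(AUC_iv/D_iv) = (8418.883/125)/(6930/50) = 67.351064/138.6 = 0.4859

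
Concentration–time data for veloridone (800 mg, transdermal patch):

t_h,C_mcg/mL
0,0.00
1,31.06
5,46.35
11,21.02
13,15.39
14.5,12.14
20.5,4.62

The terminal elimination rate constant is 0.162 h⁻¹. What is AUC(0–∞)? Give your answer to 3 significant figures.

AUC = 508 mcg/mL·h

Trapezoidal AUC_0→20.5:
  [0→1]: (0.00+31.06)/2 × 1 = 15.53
  [1→5]: (31.06+46.35)/2 × 4 = 154.82
  [5→11]: (46.35+21.02)/2 × 6 = 202.11
  [11→13]: (21.02+15.39)/2 × 2 = 36.41
  [13→14.5]: (15.39+12.14)/2 × 1.5 = 20.6475
  [14.5→20.5]: (12.14+4.62)/2 × 6 = 50.28
  Sum = 479.7975 mcg/mL·h
Extrapolated tail: C_last / k_e = 4.62 / 0.162 = 28.519
AUC_0→∞ = 479.7975 + 28.519 = 508.3165 mcg/mL·h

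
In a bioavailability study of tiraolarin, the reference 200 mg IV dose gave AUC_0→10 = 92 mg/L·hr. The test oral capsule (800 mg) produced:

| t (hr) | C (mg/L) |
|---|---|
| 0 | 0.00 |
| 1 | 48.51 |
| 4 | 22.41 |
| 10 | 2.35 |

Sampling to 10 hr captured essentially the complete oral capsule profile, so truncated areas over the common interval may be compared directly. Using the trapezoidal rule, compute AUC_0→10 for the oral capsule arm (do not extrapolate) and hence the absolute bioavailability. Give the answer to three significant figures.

Trapezoidal AUC_0→10 (oral capsule):
  [0→1]: (0.00+48.51)/2 × 1 = 24.255
  [1→4]: (48.51+22.41)/2 × 3 = 106.38
  [4→10]: (22.41+2.35)/2 × 6 = 74.28
  Sum = 204.915 mg/L·hr
F = (AUC_ev/D_ev)/(AUC_iv/D_iv) = (204.915/800)/(92/200) = 0.25614375/0.46 = 0.5568

F = 0.557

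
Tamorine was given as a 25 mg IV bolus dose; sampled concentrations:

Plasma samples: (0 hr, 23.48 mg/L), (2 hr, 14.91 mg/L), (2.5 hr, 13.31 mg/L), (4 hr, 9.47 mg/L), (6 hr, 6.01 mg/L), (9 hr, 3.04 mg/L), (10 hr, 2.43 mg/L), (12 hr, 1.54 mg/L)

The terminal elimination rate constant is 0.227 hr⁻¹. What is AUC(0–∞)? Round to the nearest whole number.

Trapezoidal AUC_0→12:
  [0→2]: (23.48+14.91)/2 × 2 = 38.39
  [2→2.5]: (14.91+13.31)/2 × 0.5 = 7.055
  [2.5→4]: (13.31+9.47)/2 × 1.5 = 17.085
  [4→6]: (9.47+6.01)/2 × 2 = 15.48
  [6→9]: (6.01+3.04)/2 × 3 = 13.575
  [9→10]: (3.04+2.43)/2 × 1 = 2.735
  [10→12]: (2.43+1.54)/2 × 2 = 3.97
  Sum = 98.29 mg/L·hr
Extrapolated tail: C_last / k_e = 1.54 / 0.227 = 6.784
AUC_0→∞ = 98.29 + 6.784 = 105.074 mg/L·hr

AUC = 105 mg/L·hr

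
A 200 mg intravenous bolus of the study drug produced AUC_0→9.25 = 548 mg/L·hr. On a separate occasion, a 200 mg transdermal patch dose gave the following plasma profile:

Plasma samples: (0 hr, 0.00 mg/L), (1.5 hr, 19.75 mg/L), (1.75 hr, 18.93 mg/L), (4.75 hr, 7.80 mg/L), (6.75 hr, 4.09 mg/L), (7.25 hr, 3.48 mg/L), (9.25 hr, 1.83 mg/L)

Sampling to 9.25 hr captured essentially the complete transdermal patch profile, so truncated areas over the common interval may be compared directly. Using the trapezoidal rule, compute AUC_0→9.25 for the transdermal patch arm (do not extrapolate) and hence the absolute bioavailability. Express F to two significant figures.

Trapezoidal AUC_0→9.25 (transdermal patch):
  [0→1.5]: (0.00+19.75)/2 × 1.5 = 14.8125
  [1.5→1.75]: (19.75+18.93)/2 × 0.25 = 4.835
  [1.75→4.75]: (18.93+7.80)/2 × 3 = 40.095
  [4.75→6.75]: (7.80+4.09)/2 × 2 = 11.89
  [6.75→7.25]: (4.09+3.48)/2 × 0.5 = 1.8925
  [7.25→9.25]: (3.48+1.83)/2 × 2 = 5.31
  Sum = 78.835 mg/L·hr
F = (AUC_ev/D_ev)/(AUC_iv/D_iv) = (78.835/200)/(548/200) = 0.394175/2.74 = 0.1439

F = 0.14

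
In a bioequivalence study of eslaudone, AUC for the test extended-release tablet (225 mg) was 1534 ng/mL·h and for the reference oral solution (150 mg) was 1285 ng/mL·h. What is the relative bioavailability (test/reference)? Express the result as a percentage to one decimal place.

F_rel = (AUC_test/D_test) / (AUC_ref/D_ref)
      = (1534/225) / (1285/150)
      = 6.81778 / 8.56667 = 0.7958 = 79.58%

F_rel = 79.6%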